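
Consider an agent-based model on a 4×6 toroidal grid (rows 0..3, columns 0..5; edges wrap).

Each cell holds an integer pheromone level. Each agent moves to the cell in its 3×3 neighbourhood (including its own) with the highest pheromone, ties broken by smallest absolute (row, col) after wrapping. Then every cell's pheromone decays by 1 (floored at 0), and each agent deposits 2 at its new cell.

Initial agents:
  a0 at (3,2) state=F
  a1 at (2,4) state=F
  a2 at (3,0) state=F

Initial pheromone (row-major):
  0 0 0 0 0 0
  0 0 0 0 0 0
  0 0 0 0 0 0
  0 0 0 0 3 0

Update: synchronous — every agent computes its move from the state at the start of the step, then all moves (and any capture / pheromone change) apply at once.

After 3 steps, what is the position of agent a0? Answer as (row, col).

(0, 0)

t=1: a0@(0,1) a1@(3,4) a2@(0,0) | pheromone: 2 2 0 0 0 0 / 0 0 0 0 0 0 / 0 0 0 0 0 0 / 0 0 0 0 4 0
t=2: a0@(0,0) a1@(3,4) a2@(0,0) | pheromone: 5 1 0 0 0 0 / 0 0 0 0 0 0 / 0 0 0 0 0 0 / 0 0 0 0 5 0
t=3: a0@(0,0) a1@(3,4) a2@(0,0) | pheromone: 8 0 0 0 0 0 / 0 0 0 0 0 0 / 0 0 0 0 0 0 / 0 0 0 0 6 0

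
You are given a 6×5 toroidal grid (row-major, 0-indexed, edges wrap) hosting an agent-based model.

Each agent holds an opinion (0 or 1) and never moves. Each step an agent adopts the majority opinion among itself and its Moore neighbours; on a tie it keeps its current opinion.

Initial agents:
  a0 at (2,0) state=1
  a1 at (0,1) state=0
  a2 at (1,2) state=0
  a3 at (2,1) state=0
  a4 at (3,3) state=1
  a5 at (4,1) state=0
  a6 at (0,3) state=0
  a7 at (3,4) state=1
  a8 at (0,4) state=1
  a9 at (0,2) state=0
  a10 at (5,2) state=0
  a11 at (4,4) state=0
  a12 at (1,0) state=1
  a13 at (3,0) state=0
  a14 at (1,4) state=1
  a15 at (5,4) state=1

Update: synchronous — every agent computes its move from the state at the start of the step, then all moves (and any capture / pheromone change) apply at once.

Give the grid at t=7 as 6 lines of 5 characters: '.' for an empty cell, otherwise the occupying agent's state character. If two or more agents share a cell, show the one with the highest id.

t=1: a0@(2,0):1 a1@(0,1):0 a2@(1,2):0 a3@(2,1):0 a4@(3,3):1 a5@(4,1):0 a6@(0,3):0 a7@(3,4):1 a8@(0,4):1 a9@(0,2):0 a10@(5,2):0 a11@(4,4):1 a12@(1,0):1 a13@(3,0):0 a14@(1,4):1 a15@(5,4):1
t=2: (unchanged — steady state)

.0001
1.0.1
10...
0..11
.0..1
..0.1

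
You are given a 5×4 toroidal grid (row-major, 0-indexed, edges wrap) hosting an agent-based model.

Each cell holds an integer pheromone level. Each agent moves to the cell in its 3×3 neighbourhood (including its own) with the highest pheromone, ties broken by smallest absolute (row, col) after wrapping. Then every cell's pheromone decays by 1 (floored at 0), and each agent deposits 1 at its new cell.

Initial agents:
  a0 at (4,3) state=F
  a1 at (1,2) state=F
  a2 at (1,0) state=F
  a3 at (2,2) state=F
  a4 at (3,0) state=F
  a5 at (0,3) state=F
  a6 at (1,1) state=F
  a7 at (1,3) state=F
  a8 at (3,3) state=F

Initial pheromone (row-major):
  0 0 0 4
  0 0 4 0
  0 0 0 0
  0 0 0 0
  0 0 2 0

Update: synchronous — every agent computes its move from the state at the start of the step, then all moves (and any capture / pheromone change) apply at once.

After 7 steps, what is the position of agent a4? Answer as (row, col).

t=1: a0@(0,3) a1@(0,3) a2@(0,3) a3@(1,2) a4@(2,0) a5@(0,3) a6@(1,2) a7@(0,3) a8@(4,2) | pheromone: 0 0 0 8 / 0 0 5 0 / 1 0 0 0 / 0 0 0 0 / 0 0 2 0
t=2: a0@(0,3) a1@(0,3) a2@(0,3) a3@(0,3) a4@(2,0) a5@(0,3) a6@(0,3) a7@(0,3) a8@(0,3) | pheromone: 0 0 0 15 / 0 0 4 0 / 1 0 0 0 / 0 0 0 0 / 0 0 1 0
t=3: a0@(0,3) a1@(0,3) a2@(0,3) a3@(0,3) a4@(2,0) a5@(0,3) a6@(0,3) a7@(0,3) a8@(0,3) | pheromone: 0 0 0 22 / 0 0 3 0 / 1 0 0 0 / 0 0 0 0 / 0 0 0 0
t=4: a0@(0,3) a1@(0,3) a2@(0,3) a3@(0,3) a4@(2,0) a5@(0,3) a6@(0,3) a7@(0,3) a8@(0,3) | pheromone: 0 0 0 29 / 0 0 2 0 / 1 0 0 0 / 0 0 0 0 / 0 0 0 0
t=5: a0@(0,3) a1@(0,3) a2@(0,3) a3@(0,3) a4@(2,0) a5@(0,3) a6@(0,3) a7@(0,3) a8@(0,3) | pheromone: 0 0 0 36 / 0 0 1 0 / 1 0 0 0 / 0 0 0 0 / 0 0 0 0
t=6: a0@(0,3) a1@(0,3) a2@(0,3) a3@(0,3) a4@(2,0) a5@(0,3) a6@(0,3) a7@(0,3) a8@(0,3) | pheromone: 0 0 0 43 / 0 0 0 0 / 1 0 0 0 / 0 0 0 0 / 0 0 0 0
t=7: a0@(0,3) a1@(0,3) a2@(0,3) a3@(0,3) a4@(2,0) a5@(0,3) a6@(0,3) a7@(0,3) a8@(0,3) | pheromone: 0 0 0 50 / 0 0 0 0 / 1 0 0 0 / 0 0 0 0 / 0 0 0 0

(2, 0)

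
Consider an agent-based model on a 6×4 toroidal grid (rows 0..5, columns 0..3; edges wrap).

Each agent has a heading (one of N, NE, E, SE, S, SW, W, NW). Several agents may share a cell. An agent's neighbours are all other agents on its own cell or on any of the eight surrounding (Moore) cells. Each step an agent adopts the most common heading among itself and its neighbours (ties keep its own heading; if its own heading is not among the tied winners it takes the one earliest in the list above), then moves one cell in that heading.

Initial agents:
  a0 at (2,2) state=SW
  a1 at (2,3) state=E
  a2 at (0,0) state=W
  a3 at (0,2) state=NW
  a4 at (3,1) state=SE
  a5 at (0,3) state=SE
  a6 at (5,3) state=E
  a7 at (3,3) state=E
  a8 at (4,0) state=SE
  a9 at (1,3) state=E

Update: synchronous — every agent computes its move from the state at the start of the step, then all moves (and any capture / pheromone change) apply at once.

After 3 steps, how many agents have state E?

9

t=1: a0@(2,3):E a1@(2,0):E a2@(0,1):E a3@(0,3):E a4@(4,2):SE a5@(0,0):E a6@(0,0):SE a7@(3,0):E a8@(5,1):SE a9@(1,0):E
t=2: a0@(2,0):E a1@(2,1):E a2@(0,2):E a3@(0,0):E a4@(5,3):SE a5@(0,1):E a6@(0,1):E a7@(3,1):E a8@(0,2):SE a9@(1,1):E
t=3: a0@(2,1):E a1@(2,2):E a2@(0,3):E a3@(0,1):E a4@(0,0):SE a5@(0,2):E a6@(0,2):E a7@(3,2):E a8@(0,3):E a9@(1,2):E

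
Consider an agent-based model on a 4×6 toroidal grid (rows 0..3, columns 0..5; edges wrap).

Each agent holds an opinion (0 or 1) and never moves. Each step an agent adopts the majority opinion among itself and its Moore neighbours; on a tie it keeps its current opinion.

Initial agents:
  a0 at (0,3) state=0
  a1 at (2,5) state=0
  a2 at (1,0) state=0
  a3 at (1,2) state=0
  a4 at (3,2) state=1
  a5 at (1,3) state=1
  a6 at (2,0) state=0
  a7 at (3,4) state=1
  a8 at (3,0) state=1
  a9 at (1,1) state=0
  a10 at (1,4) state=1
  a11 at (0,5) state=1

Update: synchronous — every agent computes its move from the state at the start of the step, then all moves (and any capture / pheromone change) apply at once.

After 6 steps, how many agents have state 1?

7

t=1: a0@(0,3):1 a1@(2,5):0 a2@(1,0):0 a3@(1,2):0 a4@(3,2):1 a5@(1,3):1 a6@(2,0):0 a7@(3,4):1 a8@(3,0):1 a9@(1,1):0 a10@(1,4):1 a11@(0,5):1
t=2: (unchanged — steady state)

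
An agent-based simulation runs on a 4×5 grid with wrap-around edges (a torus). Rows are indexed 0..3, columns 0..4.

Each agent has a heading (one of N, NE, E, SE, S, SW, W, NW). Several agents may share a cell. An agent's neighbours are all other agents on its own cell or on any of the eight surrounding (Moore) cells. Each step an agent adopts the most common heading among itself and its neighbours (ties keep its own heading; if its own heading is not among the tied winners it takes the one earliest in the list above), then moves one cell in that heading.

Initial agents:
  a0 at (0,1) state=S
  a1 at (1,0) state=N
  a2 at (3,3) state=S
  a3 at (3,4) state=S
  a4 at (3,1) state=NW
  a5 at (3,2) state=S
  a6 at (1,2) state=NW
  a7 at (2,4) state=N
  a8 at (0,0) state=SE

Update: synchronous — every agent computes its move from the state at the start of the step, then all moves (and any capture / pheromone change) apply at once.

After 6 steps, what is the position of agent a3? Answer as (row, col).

t=1: a0@(1,1):S a1@(0,0):N a2@(0,3):S a3@(0,4):S a4@(0,1):S a5@(0,2):S a6@(0,1):NW a7@(1,4):N a8@(1,0):S
t=2: a0@(2,1):S a1@(1,0):S a2@(1,3):S a3@(1,4):S a4@(1,1):S a5@(1,2):S a6@(1,1):S a7@(2,4):S a8@(2,0):S
t=3: a0@(3,1):S a1@(2,0):S a2@(2,3):S a3@(2,4):S a4@(2,1):S a5@(2,2):S a6@(2,1):S a7@(3,4):S a8@(3,0):S
t=4: a0@(0,1):S a1@(3,0):S a2@(3,3):S a3@(3,4):S a4@(3,1):S a5@(3,2):S a6@(3,1):S a7@(0,4):S a8@(0,0):S
t=5: a0@(1,1):S a1@(0,0):S a2@(0,3):S a3@(0,4):S a4@(0,1):S a5@(0,2):S a6@(0,1):S a7@(1,4):S a8@(1,0):S
t=6: a0@(2,1):S a1@(1,0):S a2@(1,3):S a3@(1,4):S a4@(1,1):S a5@(1,2):S a6@(1,1):S a7@(2,4):S a8@(2,0):S

(1, 4)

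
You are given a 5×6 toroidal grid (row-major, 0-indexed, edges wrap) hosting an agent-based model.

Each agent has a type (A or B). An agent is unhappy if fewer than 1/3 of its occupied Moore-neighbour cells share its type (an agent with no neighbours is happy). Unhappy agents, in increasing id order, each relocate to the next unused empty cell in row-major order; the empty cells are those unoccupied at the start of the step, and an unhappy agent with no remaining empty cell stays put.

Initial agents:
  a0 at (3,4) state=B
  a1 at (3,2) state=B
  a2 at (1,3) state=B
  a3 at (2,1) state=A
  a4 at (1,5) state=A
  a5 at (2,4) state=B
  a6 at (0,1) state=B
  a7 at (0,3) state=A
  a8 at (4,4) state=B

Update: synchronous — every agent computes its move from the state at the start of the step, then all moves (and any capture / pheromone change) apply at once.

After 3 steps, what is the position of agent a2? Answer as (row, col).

t=1: a0@(3,4):B a1@(0,0):B a2@(1,3):B a3@(0,2):A a4@(0,4):A a5@(2,4):B a6@(0,1):B a7@(0,5):A a8@(4,4):B
t=2: a0@(3,4):B a1@(0,0):B a2@(1,3):B a3@(0,3):A a4@(0,4):A a5@(2,4):B a6@(0,1):B a7@(0,5):A a8@(4,4):B
t=3: a0@(3,4):B a1@(0,0):B a2@(1,3):B a3@(0,3):A a4@(0,4):A a5@(2,4):B a6@(0,1):B a7@(0,5):A a8@(0,2):B

(1, 3)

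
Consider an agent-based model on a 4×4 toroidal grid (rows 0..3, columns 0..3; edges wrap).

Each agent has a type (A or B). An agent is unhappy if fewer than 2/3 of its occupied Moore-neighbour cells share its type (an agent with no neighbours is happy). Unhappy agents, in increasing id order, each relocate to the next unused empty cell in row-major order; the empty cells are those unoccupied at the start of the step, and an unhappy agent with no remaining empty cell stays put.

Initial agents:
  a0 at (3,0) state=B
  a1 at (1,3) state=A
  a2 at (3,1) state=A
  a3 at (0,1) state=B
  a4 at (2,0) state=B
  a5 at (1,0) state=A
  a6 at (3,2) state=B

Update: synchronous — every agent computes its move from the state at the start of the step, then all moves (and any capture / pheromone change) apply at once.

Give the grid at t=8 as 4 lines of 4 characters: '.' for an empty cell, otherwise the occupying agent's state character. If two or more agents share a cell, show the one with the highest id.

.A..
A..B
BBA.
B...

t=1: a0@(3,0):B a1@(0,0):A a2@(0,2):A a3@(0,3):B a4@(1,1):B a5@(1,2):A a6@(2,1):B
t=2: a0@(3,0):B a1@(0,1):A a2@(1,0):A a3@(1,3):B a4@(2,0):B a5@(2,2):A a6@(2,1):B
t=3: a0@(3,0):B a1@(0,0):A a2@(0,2):A a3@(0,3):B a4@(2,0):B a5@(1,1):A a6@(1,2):B
t=4: a0@(3,0):B a1@(0,1):A a2@(1,0):A a3@(1,3):B a4@(2,1):B a5@(2,2):A a6@(2,3):B
t=5: a0@(3,0):B a1@(0,0):A a2@(0,2):A a3@(0,3):B a4@(1,1):B a5@(1,2):A a6@(2,0):B
t=6: a0@(3,0):B a1@(0,1):A a2@(1,0):A a3@(1,3):B a4@(2,1):B a5@(2,2):A a6@(2,0):B
t=7: a0@(3,0):B a1@(0,0):A a2@(0,2):A a3@(0,3):B a4@(1,1):B a5@(1,2):A a6@(2,0):B
t=8: a0@(3,0):B a1@(0,1):A a2@(1,0):A a3@(1,3):B a4@(2,1):B a5@(2,2):A a6@(2,0):B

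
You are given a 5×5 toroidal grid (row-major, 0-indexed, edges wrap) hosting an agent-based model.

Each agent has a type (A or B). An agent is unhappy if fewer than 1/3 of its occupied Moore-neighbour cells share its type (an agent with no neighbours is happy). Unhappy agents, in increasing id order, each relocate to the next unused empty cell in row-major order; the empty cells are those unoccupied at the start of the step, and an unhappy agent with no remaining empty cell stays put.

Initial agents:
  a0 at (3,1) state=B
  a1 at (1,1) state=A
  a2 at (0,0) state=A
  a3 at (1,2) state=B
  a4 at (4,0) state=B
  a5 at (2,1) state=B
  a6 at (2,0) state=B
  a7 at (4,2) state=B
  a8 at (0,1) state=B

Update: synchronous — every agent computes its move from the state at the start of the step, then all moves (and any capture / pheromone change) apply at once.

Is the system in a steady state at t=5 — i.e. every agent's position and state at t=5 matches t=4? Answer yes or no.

yes

t=1: a0@(3,1):B a1@(0,2):A a2@(0,0):A a3@(1,2):B a4@(4,0):B a5@(2,1):B a6@(2,0):B a7@(4,2):B a8@(0,1):B
t=2: a0@(3,1):B a1@(0,3):A a2@(0,4):A a3@(1,2):B a4@(4,0):B a5@(2,1):B a6@(2,0):B a7@(4,2):B a8@(0,1):B
t=3: (unchanged — steady state)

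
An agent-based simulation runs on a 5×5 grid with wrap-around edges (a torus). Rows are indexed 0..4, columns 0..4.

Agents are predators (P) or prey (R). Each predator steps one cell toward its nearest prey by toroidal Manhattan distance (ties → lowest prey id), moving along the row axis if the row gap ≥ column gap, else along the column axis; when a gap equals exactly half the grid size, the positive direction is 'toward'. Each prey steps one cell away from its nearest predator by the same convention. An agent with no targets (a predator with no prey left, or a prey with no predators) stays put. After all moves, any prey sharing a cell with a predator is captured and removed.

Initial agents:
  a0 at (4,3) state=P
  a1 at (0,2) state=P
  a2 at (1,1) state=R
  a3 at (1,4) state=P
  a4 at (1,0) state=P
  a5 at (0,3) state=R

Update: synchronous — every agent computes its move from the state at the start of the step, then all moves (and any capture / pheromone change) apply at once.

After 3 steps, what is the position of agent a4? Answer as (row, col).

t=1: a0@(0,3):P a1@(0,3):P a2@(1,2):R a3@(1,0):P a4@(1,1):P a5@(1,3):R
t=2: a0@(1,3):P a1@(1,3):P a3@(1,1):P a4@(1,2):P a5@(2,3):R
t=3: a0@(2,3):P a1@(2,3):P a3@(1,2):P a4@(2,2):P a5@(3,3):R

(2, 2)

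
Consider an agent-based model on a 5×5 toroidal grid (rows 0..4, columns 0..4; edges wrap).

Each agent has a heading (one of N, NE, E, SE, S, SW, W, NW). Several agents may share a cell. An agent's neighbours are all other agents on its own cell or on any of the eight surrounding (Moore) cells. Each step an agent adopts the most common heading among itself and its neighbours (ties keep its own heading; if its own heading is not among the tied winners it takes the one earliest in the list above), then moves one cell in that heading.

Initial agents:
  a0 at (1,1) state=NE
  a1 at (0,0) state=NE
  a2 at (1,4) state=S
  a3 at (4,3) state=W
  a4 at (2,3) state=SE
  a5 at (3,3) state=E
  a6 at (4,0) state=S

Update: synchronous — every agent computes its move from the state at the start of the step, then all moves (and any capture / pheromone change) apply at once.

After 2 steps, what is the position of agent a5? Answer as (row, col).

(3, 0)

t=1: a0@(0,2):NE a1@(4,1):NE a2@(2,4):S a3@(4,2):W a4@(3,4):SE a5@(3,4):E a6@(0,0):S
t=2: a0@(4,3):NE a1@(3,2):NE a2@(3,4):S a3@(3,3):NE a4@(4,0):SE a5@(3,0):E a6@(1,0):S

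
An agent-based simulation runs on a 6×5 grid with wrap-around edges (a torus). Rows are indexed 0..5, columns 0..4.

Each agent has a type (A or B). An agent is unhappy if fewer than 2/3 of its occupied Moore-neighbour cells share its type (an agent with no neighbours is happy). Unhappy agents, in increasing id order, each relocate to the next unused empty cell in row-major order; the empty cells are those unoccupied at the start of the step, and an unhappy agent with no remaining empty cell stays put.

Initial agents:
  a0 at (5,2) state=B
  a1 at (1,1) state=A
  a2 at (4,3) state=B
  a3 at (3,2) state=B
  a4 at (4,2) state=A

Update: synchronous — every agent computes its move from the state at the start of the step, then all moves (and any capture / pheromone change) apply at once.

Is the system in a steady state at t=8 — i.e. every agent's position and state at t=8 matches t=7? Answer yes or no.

no

t=1: a0@(0,0):B a1@(1,1):A a2@(4,3):B a3@(0,1):B a4@(0,2):A
t=2: a0@(0,3):B a1@(0,4):A a2@(4,3):B a3@(1,0):B a4@(1,2):A
t=3: a0@(0,0):B a1@(0,1):A a2@(4,3):B a3@(0,2):B a4@(1,1):A
t=4: a0@(0,3):B a1@(0,4):A a2@(4,3):B a3@(1,0):B a4@(1,2):A
t=5: a0@(0,0):B a1@(0,1):A a2@(4,3):B a3@(0,2):B a4@(1,1):A
t=6: a0@(0,3):B a1@(0,4):A a2@(4,3):B a3@(1,0):B a4@(1,2):A
t=7: a0@(0,0):B a1@(0,1):A a2@(4,3):B a3@(0,2):B a4@(1,1):A
t=8: a0@(0,3):B a1@(0,4):A a2@(4,3):B a3@(1,0):B a4@(1,2):A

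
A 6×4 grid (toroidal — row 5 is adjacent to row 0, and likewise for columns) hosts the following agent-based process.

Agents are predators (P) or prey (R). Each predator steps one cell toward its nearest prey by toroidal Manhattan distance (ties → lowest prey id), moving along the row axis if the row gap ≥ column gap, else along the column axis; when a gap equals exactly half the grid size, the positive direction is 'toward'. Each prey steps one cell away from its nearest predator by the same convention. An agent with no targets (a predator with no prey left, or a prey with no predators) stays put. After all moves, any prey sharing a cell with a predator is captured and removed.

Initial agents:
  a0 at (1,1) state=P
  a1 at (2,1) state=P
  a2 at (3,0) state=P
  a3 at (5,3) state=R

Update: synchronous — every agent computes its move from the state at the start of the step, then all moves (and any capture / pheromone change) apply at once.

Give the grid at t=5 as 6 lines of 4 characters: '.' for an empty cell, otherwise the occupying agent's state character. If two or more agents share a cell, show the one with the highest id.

t=1: a0@(0,1):P a1@(3,1):P a2@(4,0):P a3@(0,3):R
t=2: a0@(0,2):P a1@(4,1):P a2@(5,0):P
t=3: (unchanged — steady state)

..P.
....
....
....
.P..
P...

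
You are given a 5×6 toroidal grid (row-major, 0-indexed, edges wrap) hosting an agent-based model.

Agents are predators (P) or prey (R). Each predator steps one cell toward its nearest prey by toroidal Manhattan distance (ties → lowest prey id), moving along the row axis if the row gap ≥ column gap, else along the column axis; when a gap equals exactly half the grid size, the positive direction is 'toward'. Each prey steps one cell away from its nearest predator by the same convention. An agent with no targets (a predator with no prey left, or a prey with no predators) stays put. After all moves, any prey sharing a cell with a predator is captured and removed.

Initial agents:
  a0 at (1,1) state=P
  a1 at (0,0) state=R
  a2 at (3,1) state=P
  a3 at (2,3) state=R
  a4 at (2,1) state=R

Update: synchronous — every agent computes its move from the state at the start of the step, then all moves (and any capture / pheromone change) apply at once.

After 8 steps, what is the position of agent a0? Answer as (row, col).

(4, 1)

t=1: a0@(2,1):P a1@(4,0):R a2@(2,1):P a3@(2,4):R a4@(3,1):R
t=2: a0@(3,1):P a1@(0,0):R a2@(3,1):P a3@(2,3):R a4@(4,1):R
t=3: a0@(4,1):P a1@(1,0):R a2@(4,1):P a3@(2,4):R a4@(0,1):R
t=4: a0@(0,1):P a1@(2,0):R a2@(0,1):P a3@(2,3):R a4@(1,1):R
t=5: a0@(1,1):P a1@(3,0):R a2@(1,1):P a3@(3,3):R a4@(2,1):R
t=6: a0@(2,1):P a1@(4,0):R a2@(2,1):P a3@(4,3):R a4@(3,1):R
t=7: a0@(3,1):P a1@(0,0):R a2@(3,1):P a3@(0,3):R a4@(4,1):R
t=8: a0@(4,1):P a1@(1,0):R a2@(4,1):P a3@(1,3):R a4@(0,1):R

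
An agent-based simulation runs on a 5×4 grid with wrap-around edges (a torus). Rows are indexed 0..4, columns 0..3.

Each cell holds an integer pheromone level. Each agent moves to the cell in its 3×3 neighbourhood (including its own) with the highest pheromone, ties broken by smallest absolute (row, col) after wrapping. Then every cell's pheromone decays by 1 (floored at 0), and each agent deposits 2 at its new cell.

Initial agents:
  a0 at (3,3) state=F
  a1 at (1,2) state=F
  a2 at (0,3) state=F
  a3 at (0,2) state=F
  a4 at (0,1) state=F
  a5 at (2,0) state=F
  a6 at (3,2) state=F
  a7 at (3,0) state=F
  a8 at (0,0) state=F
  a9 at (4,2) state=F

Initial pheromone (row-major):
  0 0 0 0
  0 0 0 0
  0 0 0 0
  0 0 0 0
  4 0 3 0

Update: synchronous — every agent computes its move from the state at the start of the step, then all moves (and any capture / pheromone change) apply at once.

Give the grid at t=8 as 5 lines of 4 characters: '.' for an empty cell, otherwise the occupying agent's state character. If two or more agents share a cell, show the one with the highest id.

....
....
....
....
F.F.

t=1: a0@(4,0) a1@(0,1) a2@(4,0) a3@(4,2) a4@(4,0) a5@(1,0) a6@(4,2) a7@(4,0) a8@(4,0) a9@(4,2) | pheromone: 0 2 0 0 / 2 0 0 0 / 0 0 0 0 / 0 0 0 0 / 13 0 8 0
t=2: a0@(4,0) a1@(4,0) a2@(4,0) a3@(4,2) a4@(4,0) a5@(0,1) a6@(4,2) a7@(4,0) a8@(4,0) a9@(4,2) | pheromone: 0 3 0 0 / 1 0 0 0 / 0 0 0 0 / 0 0 0 0 / 24 0 13 0
t=3: a0@(4,0) a1@(4,0) a2@(4,0) a3@(4,2) a4@(4,0) a5@(4,0) a6@(4,2) a7@(4,0) a8@(4,0) a9@(4,2) | pheromone: 0 2 0 0 / 0 0 0 0 / 0 0 0 0 / 0 0 0 0 / 37 0 18 0
t=4: a0@(4,0) a1@(4,0) a2@(4,0) a3@(4,2) a4@(4,0) a5@(4,0) a6@(4,2) a7@(4,0) a8@(4,0) a9@(4,2) | pheromone: 0 1 0 0 / 0 0 0 0 / 0 0 0 0 / 0 0 0 0 / 50 0 23 0
t=5: a0@(4,0) a1@(4,0) a2@(4,0) a3@(4,2) a4@(4,0) a5@(4,0) a6@(4,2) a7@(4,0) a8@(4,0) a9@(4,2) | pheromone: 0 0 0 0 / 0 0 0 0 / 0 0 0 0 / 0 0 0 0 / 63 0 28 0
t=6: a0@(4,0) a1@(4,0) a2@(4,0) a3@(4,2) a4@(4,0) a5@(4,0) a6@(4,2) a7@(4,0) a8@(4,0) a9@(4,2) | pheromone: 0 0 0 0 / 0 0 0 0 / 0 0 0 0 / 0 0 0 0 / 76 0 33 0
t=7: a0@(4,0) a1@(4,0) a2@(4,0) a3@(4,2) a4@(4,0) a5@(4,0) a6@(4,2) a7@(4,0) a8@(4,0) a9@(4,2) | pheromone: 0 0 0 0 / 0 0 0 0 / 0 0 0 0 / 0 0 0 0 / 89 0 38 0
t=8: a0@(4,0) a1@(4,0) a2@(4,0) a3@(4,2) a4@(4,0) a5@(4,0) a6@(4,2) a7@(4,0) a8@(4,0) a9@(4,2) | pheromone: 0 0 0 0 / 0 0 0 0 / 0 0 0 0 / 0 0 0 0 / 102 0 43 0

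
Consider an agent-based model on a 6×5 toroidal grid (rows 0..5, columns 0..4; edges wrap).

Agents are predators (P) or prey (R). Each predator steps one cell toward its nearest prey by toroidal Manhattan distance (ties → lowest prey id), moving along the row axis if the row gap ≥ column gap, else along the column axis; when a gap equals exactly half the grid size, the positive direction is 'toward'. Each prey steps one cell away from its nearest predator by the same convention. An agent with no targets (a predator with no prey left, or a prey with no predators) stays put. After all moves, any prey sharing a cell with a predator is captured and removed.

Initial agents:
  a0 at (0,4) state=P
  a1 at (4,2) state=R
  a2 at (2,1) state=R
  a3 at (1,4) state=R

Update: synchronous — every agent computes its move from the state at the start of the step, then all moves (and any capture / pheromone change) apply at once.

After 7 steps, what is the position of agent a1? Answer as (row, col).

t=1: a0@(1,4):P a1@(3,2):R a2@(3,1):R a3@(2,4):R
t=2: a0@(2,4):P a1@(4,2):R a2@(4,1):R a3@(3,4):R
t=3: a0@(3,4):P a1@(5,2):R a2@(5,1):R a3@(4,4):R
t=4: a0@(4,4):P a1@(0,2):R a2@(0,1):R a3@(5,4):R
t=5: a0@(5,4):P a1@(1,2):R a2@(1,1):R a3@(0,4):R
t=6: a0@(0,4):P a1@(2,2):R a2@(2,1):R a3@(1,4):R
t=7: a0@(1,4):P a1@(3,2):R a2@(3,1):R a3@(2,4):R

(3, 2)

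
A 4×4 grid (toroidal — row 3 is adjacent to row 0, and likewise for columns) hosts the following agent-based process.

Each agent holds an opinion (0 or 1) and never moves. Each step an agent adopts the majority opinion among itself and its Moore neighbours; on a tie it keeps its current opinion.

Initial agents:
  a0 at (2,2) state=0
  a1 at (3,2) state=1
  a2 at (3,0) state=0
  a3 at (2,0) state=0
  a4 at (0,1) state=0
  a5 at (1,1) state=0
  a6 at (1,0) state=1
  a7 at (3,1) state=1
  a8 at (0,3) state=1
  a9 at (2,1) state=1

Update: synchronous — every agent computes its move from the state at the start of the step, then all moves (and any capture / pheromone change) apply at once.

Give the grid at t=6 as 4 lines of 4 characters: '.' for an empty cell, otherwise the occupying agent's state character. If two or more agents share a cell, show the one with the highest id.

.0.1
10..
011.
001.

t=1: a0@(2,2):1 a1@(3,2):1 a2@(3,0):0 a3@(2,0):0 a4@(0,1):0 a5@(1,1):0 a6@(1,0):1 a7@(3,1):0 a8@(0,3):1 a9@(2,1):1
t=2: (unchanged — steady state)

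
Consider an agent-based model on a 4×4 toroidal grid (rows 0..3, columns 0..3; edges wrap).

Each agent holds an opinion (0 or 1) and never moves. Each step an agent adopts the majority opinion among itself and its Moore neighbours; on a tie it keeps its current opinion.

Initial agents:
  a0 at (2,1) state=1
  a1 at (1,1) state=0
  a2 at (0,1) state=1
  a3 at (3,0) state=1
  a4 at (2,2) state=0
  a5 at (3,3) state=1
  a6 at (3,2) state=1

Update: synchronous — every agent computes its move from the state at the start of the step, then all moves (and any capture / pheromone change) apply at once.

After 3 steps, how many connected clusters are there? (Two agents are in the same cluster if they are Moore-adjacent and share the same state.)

1

t=1: a0@(2,1):1 a1@(1,1):0 a2@(0,1):1 a3@(3,0):1 a4@(2,2):1 a5@(3,3):1 a6@(3,2):1
t=2: a0@(2,1):1 a1@(1,1):1 a2@(0,1):1 a3@(3,0):1 a4@(2,2):1 a5@(3,3):1 a6@(3,2):1
t=3: (unchanged — steady state)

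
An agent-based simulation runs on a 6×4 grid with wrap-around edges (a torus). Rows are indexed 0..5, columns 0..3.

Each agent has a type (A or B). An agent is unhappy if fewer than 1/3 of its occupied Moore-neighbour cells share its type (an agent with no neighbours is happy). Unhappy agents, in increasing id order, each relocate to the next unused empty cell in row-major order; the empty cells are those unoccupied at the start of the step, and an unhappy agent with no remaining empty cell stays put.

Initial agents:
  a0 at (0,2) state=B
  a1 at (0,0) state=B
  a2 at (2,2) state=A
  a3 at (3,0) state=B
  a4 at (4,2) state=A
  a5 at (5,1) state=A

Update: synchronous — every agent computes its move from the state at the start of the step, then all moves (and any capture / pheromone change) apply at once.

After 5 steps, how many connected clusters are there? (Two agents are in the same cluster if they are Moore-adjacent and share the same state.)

4

t=1: a0@(0,1):B a1@(0,3):B a2@(2,2):A a3@(3,0):B a4@(4,2):A a5@(5,1):A
t=2: a0@(0,0):B a1@(0,3):B a2@(2,2):A a3@(3,0):B a4@(4,2):A a5@(5,1):A
t=3: (unchanged — steady state)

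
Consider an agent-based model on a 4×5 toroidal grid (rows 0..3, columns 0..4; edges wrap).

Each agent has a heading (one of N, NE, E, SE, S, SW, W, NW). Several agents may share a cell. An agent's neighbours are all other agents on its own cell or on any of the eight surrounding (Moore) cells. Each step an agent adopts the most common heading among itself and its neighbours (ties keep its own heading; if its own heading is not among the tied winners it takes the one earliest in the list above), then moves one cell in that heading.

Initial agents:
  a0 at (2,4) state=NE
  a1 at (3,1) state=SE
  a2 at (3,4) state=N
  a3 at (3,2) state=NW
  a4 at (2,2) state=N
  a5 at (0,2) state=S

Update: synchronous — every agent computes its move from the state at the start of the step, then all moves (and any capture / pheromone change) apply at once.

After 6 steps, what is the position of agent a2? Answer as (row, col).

t=1: a0@(1,0):NE a1@(0,2):SE a2@(2,4):N a3@(2,1):NW a4@(1,2):N a5@(1,2):S
t=2: a0@(0,1):NE a1@(1,3):SE a2@(1,4):N a3@(1,0):NW a4@(0,2):N a5@(2,2):S
t=3: a0@(3,2):NE a1@(0,3):N a2@(0,4):N a3@(0,4):NW a4@(3,2):N a5@(3,2):S
t=4: a0@(2,2):N a1@(3,3):N a2@(3,4):N a3@(3,4):N a4@(2,2):N a5@(2,2):N
t=5: a0@(1,2):N a1@(2,3):N a2@(2,4):N a3@(2,4):N a4@(1,2):N a5@(1,2):N
t=6: a0@(0,2):N a1@(1,3):N a2@(1,4):N a3@(1,4):N a4@(0,2):N a5@(0,2):N

(1, 4)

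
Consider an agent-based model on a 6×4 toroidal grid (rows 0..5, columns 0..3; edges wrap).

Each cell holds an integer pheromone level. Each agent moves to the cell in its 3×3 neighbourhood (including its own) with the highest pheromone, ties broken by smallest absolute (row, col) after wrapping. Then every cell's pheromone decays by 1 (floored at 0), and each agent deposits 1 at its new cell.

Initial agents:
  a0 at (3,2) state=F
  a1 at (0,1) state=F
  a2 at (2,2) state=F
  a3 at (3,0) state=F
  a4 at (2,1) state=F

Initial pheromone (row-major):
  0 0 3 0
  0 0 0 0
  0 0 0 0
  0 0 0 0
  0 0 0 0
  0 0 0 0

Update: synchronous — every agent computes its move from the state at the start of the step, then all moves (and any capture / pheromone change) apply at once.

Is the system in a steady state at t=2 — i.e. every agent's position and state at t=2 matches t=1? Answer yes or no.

no

t=1: a0@(2,1) a1@(0,2) a2@(1,1) a3@(2,0) a4@(1,0) | pheromone: 0 0 3 0 / 1 1 0 0 / 1 1 0 0 / 0 0 0 0 / 0 0 0 0 / 0 0 0 0
t=2: a0@(1,0) a1@(0,2) a2@(0,2) a3@(1,0) a4@(1,0) | pheromone: 0 0 4 0 / 3 0 0 0 / 0 0 0 0 / 0 0 0 0 / 0 0 0 0 / 0 0 0 0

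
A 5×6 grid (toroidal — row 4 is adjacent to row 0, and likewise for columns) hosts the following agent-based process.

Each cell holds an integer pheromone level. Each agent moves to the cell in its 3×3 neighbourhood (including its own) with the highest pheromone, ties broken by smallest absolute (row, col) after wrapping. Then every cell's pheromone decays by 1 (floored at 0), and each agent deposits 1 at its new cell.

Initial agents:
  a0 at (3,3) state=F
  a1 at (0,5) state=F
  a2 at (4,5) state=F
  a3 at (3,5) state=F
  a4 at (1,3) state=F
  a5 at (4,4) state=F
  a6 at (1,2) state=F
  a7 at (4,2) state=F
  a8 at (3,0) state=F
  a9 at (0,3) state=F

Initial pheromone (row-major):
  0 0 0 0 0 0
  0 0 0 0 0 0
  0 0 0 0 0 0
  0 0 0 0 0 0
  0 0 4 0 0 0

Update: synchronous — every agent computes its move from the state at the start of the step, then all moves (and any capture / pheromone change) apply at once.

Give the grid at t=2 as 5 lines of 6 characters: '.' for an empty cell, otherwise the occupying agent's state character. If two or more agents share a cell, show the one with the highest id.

F.....
......
F.....
......
..F...

t=1: a0@(4,2) a1@(0,0) a2@(0,0) a3@(2,0) a4@(0,2) a5@(0,3) a6@(0,1) a7@(4,2) a8@(2,0) a9@(4,2) | pheromone: 2 1 1 1 0 0 / 0 0 0 0 0 0 / 2 0 0 0 0 0 / 0 0 0 0 0 0 / 0 0 6 0 0 0
t=2: a0@(4,2) a1@(0,0) a2@(0,0) a3@(2,0) a4@(4,2) a5@(4,2) a6@(4,2) a7@(4,2) a8@(2,0) a9@(4,2) | pheromone: 3 0 0 0 0 0 / 0 0 0 0 0 0 / 3 0 0 0 0 0 / 0 0 0 0 0 0 / 0 0 11 0 0 0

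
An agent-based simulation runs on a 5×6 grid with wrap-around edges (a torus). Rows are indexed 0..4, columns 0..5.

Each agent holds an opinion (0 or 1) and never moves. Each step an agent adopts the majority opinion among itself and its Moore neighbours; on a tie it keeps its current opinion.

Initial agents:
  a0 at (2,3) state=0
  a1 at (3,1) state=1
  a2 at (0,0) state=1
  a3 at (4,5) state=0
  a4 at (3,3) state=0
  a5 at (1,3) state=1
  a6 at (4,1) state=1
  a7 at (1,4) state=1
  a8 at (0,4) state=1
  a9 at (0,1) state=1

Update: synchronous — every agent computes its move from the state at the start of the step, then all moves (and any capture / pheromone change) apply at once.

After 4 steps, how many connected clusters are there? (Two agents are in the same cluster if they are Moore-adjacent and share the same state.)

2

t=1: a0@(2,3):0 a1@(3,1):1 a2@(0,0):1 a3@(4,5):1 a4@(3,3):0 a5@(1,3):1 a6@(4,1):1 a7@(1,4):1 a8@(0,4):1 a9@(0,1):1
t=2: (unchanged — steady state)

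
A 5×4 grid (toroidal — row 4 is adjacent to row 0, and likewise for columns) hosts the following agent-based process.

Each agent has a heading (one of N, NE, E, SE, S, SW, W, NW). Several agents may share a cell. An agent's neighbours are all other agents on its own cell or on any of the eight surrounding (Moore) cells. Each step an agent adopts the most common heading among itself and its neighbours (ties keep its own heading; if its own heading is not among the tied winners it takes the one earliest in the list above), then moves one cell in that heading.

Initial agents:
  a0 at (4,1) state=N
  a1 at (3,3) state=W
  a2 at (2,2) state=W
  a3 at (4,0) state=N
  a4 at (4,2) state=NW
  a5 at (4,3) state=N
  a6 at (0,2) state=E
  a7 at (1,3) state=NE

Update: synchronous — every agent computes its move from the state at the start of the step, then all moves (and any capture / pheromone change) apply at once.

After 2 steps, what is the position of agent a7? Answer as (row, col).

(4, 1)

t=1: a0@(3,1):N a1@(3,2):W a2@(2,1):W a3@(3,0):N a4@(3,2):N a5@(3,3):N a6@(4,2):N a7@(0,0):NE
t=2: a0@(2,1):N a1@(2,2):N a2@(1,1):N a3@(2,0):N a4@(2,2):N a5@(2,3):N a6@(3,2):N a7@(4,1):NE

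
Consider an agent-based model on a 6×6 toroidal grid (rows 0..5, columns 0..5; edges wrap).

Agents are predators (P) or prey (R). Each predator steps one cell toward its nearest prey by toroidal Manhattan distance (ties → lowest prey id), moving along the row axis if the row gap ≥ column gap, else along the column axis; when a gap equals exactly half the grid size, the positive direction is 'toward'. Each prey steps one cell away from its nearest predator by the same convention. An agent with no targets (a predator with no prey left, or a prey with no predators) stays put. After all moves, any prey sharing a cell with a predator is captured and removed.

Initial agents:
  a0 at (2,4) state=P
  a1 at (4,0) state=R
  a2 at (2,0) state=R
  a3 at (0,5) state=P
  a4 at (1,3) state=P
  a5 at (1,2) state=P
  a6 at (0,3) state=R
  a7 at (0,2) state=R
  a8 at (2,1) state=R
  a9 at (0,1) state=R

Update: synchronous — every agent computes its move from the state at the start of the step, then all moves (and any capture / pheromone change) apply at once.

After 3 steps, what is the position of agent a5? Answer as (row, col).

(4, 2)

t=1: a0@(2,5):P a1@(3,0):R a2@(2,1):R a3@(0,4):P a4@(0,3):P a5@(0,2):P a6@(5,3):R a7@(5,2):R a8@(3,1):R
t=2: a0@(3,5):P a1@(4,0):R a2@(2,2):R a3@(5,4):P a4@(5,3):P a5@(5,2):P a6@(4,3):R a7@(4,2):R a8@(3,2):R
t=3: a0@(4,5):P a1@(5,0):R a2@(1,2):R a3@(4,4):P a4@(4,3):P a5@(4,2):P a6@(3,3):R a7@(3,2):R a8@(2,2):R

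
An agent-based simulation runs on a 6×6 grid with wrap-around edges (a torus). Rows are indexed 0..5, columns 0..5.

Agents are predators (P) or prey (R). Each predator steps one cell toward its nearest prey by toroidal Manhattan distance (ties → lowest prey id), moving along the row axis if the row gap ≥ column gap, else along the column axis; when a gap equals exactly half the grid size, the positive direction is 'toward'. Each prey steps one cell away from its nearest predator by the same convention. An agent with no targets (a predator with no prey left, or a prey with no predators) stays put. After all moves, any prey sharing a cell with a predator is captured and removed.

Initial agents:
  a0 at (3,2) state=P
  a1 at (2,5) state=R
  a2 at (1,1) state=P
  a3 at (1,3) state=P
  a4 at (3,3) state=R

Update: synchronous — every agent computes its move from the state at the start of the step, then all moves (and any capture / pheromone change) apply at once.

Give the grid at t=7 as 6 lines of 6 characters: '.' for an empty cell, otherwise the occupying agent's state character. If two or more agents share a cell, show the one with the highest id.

......
......
......
..PPR.
......
......

t=1: a0@(3,3):P a1@(2,4):R a2@(1,0):P a3@(2,3):P a4@(3,4):R
t=2: a0@(3,4):P a1@(2,5):R a2@(1,5):P a3@(2,4):P a4@(3,5):R
t=3: a0@(3,5):P a2@(2,5):P a3@(2,5):P a4@(3,0):R
t=4: a0@(3,0):P a2@(3,5):P a3@(3,5):P a4@(3,1):R
t=5: a0@(3,1):P a2@(3,0):P a3@(3,0):P a4@(3,2):R
t=6: a0@(3,2):P a2@(3,1):P a3@(3,1):P a4@(3,3):R
t=7: a0@(3,3):P a2@(3,2):P a3@(3,2):P a4@(3,4):R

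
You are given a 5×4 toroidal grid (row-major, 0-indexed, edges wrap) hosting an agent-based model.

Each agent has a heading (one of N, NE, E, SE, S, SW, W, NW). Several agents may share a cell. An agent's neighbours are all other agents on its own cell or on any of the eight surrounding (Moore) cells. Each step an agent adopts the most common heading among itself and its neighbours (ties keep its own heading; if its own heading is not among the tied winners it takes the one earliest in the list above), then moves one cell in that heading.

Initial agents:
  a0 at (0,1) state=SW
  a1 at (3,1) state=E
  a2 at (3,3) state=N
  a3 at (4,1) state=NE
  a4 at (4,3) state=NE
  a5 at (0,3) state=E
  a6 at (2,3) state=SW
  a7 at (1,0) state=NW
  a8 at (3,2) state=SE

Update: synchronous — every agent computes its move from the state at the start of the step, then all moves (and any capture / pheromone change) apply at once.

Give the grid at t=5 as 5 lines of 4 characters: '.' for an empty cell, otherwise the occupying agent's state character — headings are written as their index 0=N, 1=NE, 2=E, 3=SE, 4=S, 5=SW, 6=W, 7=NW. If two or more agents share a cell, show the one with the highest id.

t=1: a0@(1,0):SW a1@(3,2):E a2@(2,3):N a3@(3,2):NE a4@(3,0):NE a5@(0,0):E a6@(3,2):SW a7@(2,3):SW a8@(2,3):NE
t=2: a0@(2,3):SW a1@(2,3):NE a2@(1,0):NE a3@(2,3):NE a4@(2,1):NE a5@(0,1):E a6@(4,1):SW a7@(3,2):SW a8@(1,0):NE
t=3: a0@(1,0):NE a1@(1,0):NE a2@(0,1):NE a3@(1,0):NE a4@(1,2):NE a5@(4,2):NE a6@(0,0):SW a7@(4,1):SW a8@(0,1):NE
t=4: a0@(0,1):NE a1@(0,1):NE a2@(4,2):NE a3@(0,1):NE a4@(0,3):NE a5@(3,3):NE a6@(4,1):NE a7@(3,2):NE a8@(4,2):NE
t=5: a0@(4,2):NE a1@(4,2):NE a2@(3,3):NE a3@(4,2):NE a4@(4,0):NE a5@(2,0):NE a6@(3,2):NE a7@(2,3):NE a8@(3,3):NE

....
....
1..1
..11
1.1.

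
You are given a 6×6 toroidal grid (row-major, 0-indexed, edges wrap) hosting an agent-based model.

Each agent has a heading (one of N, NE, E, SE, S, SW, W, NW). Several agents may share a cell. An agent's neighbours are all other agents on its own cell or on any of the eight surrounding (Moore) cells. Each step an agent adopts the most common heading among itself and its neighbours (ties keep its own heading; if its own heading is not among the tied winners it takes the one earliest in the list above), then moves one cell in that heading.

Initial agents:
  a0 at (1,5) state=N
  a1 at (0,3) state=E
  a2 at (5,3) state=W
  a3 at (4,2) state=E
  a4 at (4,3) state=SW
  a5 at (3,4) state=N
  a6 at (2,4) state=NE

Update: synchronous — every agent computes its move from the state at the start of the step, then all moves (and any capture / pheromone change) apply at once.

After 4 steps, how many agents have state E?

t=1: a0@(0,5):N a1@(0,4):E a2@(5,4):E a3@(4,3):E a4@(5,2):SW a5@(2,4):N a6@(1,4):N
t=2: a0@(5,5):N a1@(0,5):E a2@(5,5):E a3@(4,4):E a4@(0,1):SW a5@(1,4):N a6@(0,4):N
t=3: a0@(5,0):E a1@(5,5):N a2@(5,0):E a3@(4,5):E a4@(1,0):SW a5@(0,4):N a6@(5,4):N
t=4: a0@(5,1):E a1@(4,5):N a2@(5,1):E a3@(4,0):E a4@(2,5):SW a5@(5,4):N a6@(4,4):N

3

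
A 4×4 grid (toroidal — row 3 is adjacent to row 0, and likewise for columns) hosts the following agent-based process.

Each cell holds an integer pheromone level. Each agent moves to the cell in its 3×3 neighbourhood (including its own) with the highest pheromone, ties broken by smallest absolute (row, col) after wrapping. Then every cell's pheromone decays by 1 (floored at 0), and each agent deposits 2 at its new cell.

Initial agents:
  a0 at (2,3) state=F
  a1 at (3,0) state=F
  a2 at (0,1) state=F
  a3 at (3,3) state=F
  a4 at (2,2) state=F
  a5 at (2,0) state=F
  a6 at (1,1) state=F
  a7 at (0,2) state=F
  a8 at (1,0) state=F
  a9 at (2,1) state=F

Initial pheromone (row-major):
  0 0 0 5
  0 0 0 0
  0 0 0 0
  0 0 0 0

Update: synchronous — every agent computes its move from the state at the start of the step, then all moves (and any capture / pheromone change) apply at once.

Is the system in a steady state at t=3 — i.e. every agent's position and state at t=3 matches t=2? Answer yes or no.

t=1: a0@(1,0) a1@(0,3) a2@(0,0) a3@(0,3) a4@(1,1) a5@(1,0) a6@(0,0) a7@(0,3) a8@(0,3) a9@(1,0) | pheromone: 4 0 0 12 / 6 2 0 0 / 0 0 0 0 / 0 0 0 0
t=2: a0@(0,3) a1@(0,3) a2@(0,3) a3@(0,3) a4@(1,0) a5@(0,3) a6@(0,3) a7@(0,3) a8@(0,3) a9@(0,3) | pheromone: 3 0 0 29 / 7 1 0 0 / 0 0 0 0 / 0 0 0 0
t=3: a0@(0,3) a1@(0,3) a2@(0,3) a3@(0,3) a4@(0,3) a5@(0,3) a6@(0,3) a7@(0,3) a8@(0,3) a9@(0,3) | pheromone: 2 0 0 48 / 6 0 0 0 / 0 0 0 0 / 0 0 0 0

no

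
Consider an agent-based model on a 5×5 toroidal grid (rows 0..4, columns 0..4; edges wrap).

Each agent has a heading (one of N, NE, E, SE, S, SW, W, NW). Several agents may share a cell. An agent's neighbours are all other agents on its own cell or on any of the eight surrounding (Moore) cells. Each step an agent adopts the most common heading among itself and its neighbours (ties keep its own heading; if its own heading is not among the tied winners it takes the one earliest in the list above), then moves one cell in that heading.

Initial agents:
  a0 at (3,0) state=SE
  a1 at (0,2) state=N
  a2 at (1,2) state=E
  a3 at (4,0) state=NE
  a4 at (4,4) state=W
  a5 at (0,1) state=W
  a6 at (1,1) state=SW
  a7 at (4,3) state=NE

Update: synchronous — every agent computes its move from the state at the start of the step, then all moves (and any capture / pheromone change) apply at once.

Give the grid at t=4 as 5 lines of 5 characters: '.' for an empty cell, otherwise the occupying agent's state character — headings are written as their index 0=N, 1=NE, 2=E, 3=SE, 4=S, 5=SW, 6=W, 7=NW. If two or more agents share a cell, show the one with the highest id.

t=1: a0@(4,1):SE a1@(4,2):N a2@(1,3):E a3@(4,4):W a4@(3,0):NE a5@(0,0):W a6@(2,0):SW a7@(3,4):NE
t=2: a0@(0,2):SE a1@(3,2):N a2@(1,4):E a3@(4,3):W a4@(2,1):NE a5@(0,4):W a6@(1,1):NE a7@(2,0):NE
t=3: a0@(1,3):SE a1@(2,2):N a2@(1,0):E a3@(4,2):W a4@(1,2):NE a5@(0,3):W a6@(0,2):NE a7@(1,1):NE
t=4: a0@(0,4):NE a1@(1,3):NE a2@(1,1):E a3@(4,1):W a4@(0,3):NE a5@(0,2):W a6@(4,3):NE a7@(0,2):NE

..111
.2.1.
.....
.....
.6.1.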